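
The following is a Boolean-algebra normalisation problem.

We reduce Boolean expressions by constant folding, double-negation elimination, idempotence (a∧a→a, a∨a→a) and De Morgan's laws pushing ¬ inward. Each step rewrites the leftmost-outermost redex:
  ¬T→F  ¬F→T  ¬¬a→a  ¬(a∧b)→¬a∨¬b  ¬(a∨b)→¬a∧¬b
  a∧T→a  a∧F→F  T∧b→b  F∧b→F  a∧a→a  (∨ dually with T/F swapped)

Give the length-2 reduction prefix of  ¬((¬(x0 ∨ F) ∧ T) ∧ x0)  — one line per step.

Answer: after 2 steps: (¬¬(x0 ∨ F) ∨ ¬T) ∨ ¬x0

Reduction:
  start: ¬((¬(x0 ∨ F) ∧ T) ∧ x0)
  [1] ¬(¬(x0 ∨ F) ∧ T) ∨ ¬x0
  [2] (¬¬(x0 ∨ F) ∨ ¬T) ∨ ¬x0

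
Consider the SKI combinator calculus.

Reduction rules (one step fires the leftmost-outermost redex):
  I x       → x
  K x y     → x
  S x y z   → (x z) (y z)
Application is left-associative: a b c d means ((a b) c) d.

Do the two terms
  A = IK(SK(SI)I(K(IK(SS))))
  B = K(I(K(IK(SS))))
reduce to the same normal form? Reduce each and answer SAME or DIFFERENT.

Answer: SAME — A ⇓ K(K(K(SS))), B ⇓ K(K(K(SS)))

Working:
Term A:
  start: IK(SK(SI)I(K(IK(SS))))
  →1  K(SK(SI)I(K(IK(SS))))
  →2  K(KI(SII)(K(IK(SS))))
  →3  K(I(K(IK(SS))))
  →4  K(K(IK(SS)))
  →5  K(K(K(SS)))

Term B:
  start: K(I(K(IK(SS))))
  →1  K(K(IK(SS)))
  →2  K(K(K(SS)))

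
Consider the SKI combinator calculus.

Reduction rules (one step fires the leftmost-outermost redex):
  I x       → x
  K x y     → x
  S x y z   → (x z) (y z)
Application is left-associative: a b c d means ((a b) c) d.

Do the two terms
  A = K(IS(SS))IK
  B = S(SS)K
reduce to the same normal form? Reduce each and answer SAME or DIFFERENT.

Term A:
  start: K(IS(SS))IK
  [1] IS(SS)K
  [2] S(SS)K

Term B:
  start: S(SS)K

Answer: SAME — A ⇓ S(SS)K, B ⇓ S(SS)K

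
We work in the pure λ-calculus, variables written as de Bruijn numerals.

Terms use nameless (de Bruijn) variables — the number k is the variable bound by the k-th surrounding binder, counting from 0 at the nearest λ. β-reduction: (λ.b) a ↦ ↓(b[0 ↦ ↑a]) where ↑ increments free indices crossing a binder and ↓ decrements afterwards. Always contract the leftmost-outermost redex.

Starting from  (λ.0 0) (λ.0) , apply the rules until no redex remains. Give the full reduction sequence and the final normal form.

  start: (λ.0 0) (λ.0)
  step 1: (λ.0) (λ.0)
  step 2: λ.0

Answer: normal form = λ.0  (in 2 steps)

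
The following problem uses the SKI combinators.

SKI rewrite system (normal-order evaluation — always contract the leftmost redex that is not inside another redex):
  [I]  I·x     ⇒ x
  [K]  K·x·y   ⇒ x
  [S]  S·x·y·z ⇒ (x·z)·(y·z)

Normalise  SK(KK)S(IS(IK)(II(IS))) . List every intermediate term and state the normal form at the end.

Answer: normal form = S(SKS)  (in 7 steps)

Working:
  start: SK(KK)S(IS(IK)(II(IS)))
  →1  KS(KKS)(IS(IK)(II(IS)))
  →2  S(IS(IK)(II(IS)))
  →3  S(S(IK)(II(IS)))
  →4  S(SK(II(IS)))
  →5  S(SK(I(IS)))
  →6  S(SK(IS))
  →7  S(SKS)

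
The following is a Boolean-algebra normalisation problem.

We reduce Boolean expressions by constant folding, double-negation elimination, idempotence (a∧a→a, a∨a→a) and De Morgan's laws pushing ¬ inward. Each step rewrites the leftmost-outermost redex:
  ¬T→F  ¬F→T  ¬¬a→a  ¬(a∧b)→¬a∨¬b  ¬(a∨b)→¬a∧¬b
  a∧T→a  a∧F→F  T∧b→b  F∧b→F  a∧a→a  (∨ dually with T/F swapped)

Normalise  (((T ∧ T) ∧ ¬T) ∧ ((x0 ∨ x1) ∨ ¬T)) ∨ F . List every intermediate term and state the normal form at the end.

  start: (((T ∧ T) ∧ ¬T) ∧ ((x0 ∨ x1) ∨ ¬T)) ∨ F
  →1  ((T ∧ T) ∧ ¬T) ∧ ((x0 ∨ x1) ∨ ¬T)
  →2  (T ∧ ¬T) ∧ ((x0 ∨ x1) ∨ ¬T)
  →3  ¬T ∧ ((x0 ∨ x1) ∨ ¬T)
  →4  F ∧ ((x0 ∨ x1) ∨ ¬T)
  →5  F

Answer: normal form = F  (in 5 steps)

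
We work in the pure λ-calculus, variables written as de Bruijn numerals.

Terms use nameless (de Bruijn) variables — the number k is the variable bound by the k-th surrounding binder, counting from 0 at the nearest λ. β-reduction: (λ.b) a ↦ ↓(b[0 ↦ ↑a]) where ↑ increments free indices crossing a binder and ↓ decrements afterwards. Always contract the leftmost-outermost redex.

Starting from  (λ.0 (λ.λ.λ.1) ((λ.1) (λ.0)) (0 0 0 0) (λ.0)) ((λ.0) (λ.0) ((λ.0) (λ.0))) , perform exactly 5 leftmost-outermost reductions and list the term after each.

  start: (λ.0 (λ.λ.λ.1) ((λ.1) (λ.0)) (0 0 0 0) (λ.0)) ((λ.0) (λ.0) ((λ.0) (λ.0)))
  [1] (λ.0) (λ.0) ((λ.0) (λ.0)) (λ.λ.λ.1) ((λ.(λ.0) (λ.0) ((λ.0) (λ.0))) (λ.0)) ((λ.0) (λ.0) ((λ.0) (λ.0)) ((λ.0) (λ.0) ((λ.0) (λ.0))) ((λ.0) (λ.0) ((λ.0) (λ.0))) ((λ.0) (λ.0) ((λ.0) (λ.0)))) (λ.0)
  [2] (λ.0) ((λ.0) (λ.0)) (λ.λ.λ.1) ((λ.(λ.0) (λ.0) ((λ.0) (λ.0))) (λ.0)) ((λ.0) (λ.0) ((λ.0) (λ.0)) ((λ.0) (λ.0) ((λ.0) (λ.0))) ((λ.0) (λ.0) ((λ.0) (λ.0))) ((λ.0) (λ.0) ((λ.0) (λ.0)))) (λ.0)
  [3] (λ.0) (λ.0) (λ.λ.λ.1) ((λ.(λ.0) (λ.0) ((λ.0) (λ.0))) (λ.0)) ((λ.0) (λ.0) ((λ.0) (λ.0)) ((λ.0) (λ.0) ((λ.0) (λ.0))) ((λ.0) (λ.0) ((λ.0) (λ.0))) ((λ.0) (λ.0) ((λ.0) (λ.0)))) (λ.0)
  [4] (λ.0) (λ.λ.λ.1) ((λ.(λ.0) (λ.0) ((λ.0) (λ.0))) (λ.0)) ((λ.0) (λ.0) ((λ.0) (λ.0)) ((λ.0) (λ.0) ((λ.0) (λ.0))) ((λ.0) (λ.0) ((λ.0) (λ.0))) ((λ.0) (λ.0) ((λ.0) (λ.0)))) (λ.0)
  [5] (λ.λ.λ.1) ((λ.(λ.0) (λ.0) ((λ.0) (λ.0))) (λ.0)) ((λ.0) (λ.0) ((λ.0) (λ.0)) ((λ.0) (λ.0) ((λ.0) (λ.0))) ((λ.0) (λ.0) ((λ.0) (λ.0))) ((λ.0) (λ.0) ((λ.0) (λ.0)))) (λ.0)

Answer: after 5 steps: (λ.λ.λ.1) ((λ.(λ.0) (λ.0) ((λ.0) (λ.0))) (λ.0)) ((λ.0) (λ.0) ((λ.0) (λ.0)) ((λ.0) (λ.0) ((λ.0) (λ.0))) ((λ.0) (λ.0) ((λ.0) (λ.0))) ((λ.0) (λ.0) ((λ.0) (λ.0)))) (λ.0)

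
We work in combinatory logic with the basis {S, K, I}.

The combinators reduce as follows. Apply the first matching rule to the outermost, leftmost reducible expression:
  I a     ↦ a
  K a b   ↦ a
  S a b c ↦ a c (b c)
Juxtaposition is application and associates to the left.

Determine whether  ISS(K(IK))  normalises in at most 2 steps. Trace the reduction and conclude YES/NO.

Answer: YES — reaches normal form SS(KK) in 2 ≤ 2 steps

Derivation:
  start: ISS(K(IK))
  step 1: SS(K(IK))
  step 2: SS(KK)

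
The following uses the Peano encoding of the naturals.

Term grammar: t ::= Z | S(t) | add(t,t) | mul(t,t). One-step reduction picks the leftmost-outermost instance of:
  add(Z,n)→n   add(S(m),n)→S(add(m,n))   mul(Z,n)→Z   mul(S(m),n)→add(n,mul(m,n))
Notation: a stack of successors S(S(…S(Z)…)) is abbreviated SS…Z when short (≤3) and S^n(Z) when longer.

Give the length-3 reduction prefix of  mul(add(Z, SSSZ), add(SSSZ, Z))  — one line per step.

Answer: after 3 steps: add(S(add(SSZ, Z)), mul(SSZ, add(SSSZ, Z)))

Derivation:
  start: mul(add(Z, SSSZ), add(SSSZ, Z))
  step 1: mul(SSSZ, add(SSSZ, Z))
  step 2: add(add(SSSZ, Z), mul(SSZ, add(SSSZ, Z)))
  step 3: add(S(add(SSZ, Z)), mul(SSZ, add(SSSZ, Z)))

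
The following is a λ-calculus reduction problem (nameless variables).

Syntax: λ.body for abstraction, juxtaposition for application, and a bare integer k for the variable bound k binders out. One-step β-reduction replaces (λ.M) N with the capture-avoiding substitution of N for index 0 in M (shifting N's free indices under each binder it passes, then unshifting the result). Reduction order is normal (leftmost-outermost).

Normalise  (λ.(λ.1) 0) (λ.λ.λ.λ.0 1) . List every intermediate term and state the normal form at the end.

Answer: normal form = λ.λ.λ.λ.0 1  (in 2 steps)

Working:
  start: (λ.(λ.1) 0) (λ.λ.λ.λ.0 1)
  step 1: (λ.λ.λ.λ.λ.0 1) (λ.λ.λ.λ.0 1)
  step 2: λ.λ.λ.λ.0 1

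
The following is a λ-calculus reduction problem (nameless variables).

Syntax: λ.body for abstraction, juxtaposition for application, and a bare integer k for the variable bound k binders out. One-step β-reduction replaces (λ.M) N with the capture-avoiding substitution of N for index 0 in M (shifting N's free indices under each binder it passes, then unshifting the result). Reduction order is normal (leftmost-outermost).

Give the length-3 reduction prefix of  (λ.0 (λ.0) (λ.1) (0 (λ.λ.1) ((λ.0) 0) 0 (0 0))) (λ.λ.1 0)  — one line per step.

Answer: after 3 steps: (λ.0) (λ.λ.λ.1 0) ((λ.λ.1 0) (λ.λ.1) ((λ.0) (λ.λ.1 0)) (λ.λ.1 0) ((λ.λ.1 0) (λ.λ.1 0)))

Reduction:
  start: (λ.0 (λ.0) (λ.1) (0 (λ.λ.1) ((λ.0) 0) 0 (0 0))) (λ.λ.1 0)
  →1  (λ.λ.1 0) (λ.0) (λ.λ.λ.1 0) ((λ.λ.1 0) (λ.λ.1) ((λ.0) (λ.λ.1 0)) (λ.λ.1 0) ((λ.λ.1 0) (λ.λ.1 0)))
  →2  (λ.(λ.0) 0) (λ.λ.λ.1 0) ((λ.λ.1 0) (λ.λ.1) ((λ.0) (λ.λ.1 0)) (λ.λ.1 0) ((λ.λ.1 0) (λ.λ.1 0)))
  →3  (λ.0) (λ.λ.λ.1 0) ((λ.λ.1 0) (λ.λ.1) ((λ.0) (λ.λ.1 0)) (λ.λ.1 0) ((λ.λ.1 0) (λ.λ.1 0)))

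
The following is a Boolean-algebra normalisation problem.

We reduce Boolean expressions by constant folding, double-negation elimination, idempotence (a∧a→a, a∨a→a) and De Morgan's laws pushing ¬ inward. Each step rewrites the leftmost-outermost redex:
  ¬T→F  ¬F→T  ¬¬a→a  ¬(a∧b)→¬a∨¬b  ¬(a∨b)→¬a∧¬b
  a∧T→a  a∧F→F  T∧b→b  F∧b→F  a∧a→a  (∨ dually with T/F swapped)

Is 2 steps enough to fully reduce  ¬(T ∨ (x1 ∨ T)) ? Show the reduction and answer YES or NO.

  start: ¬(T ∨ (x1 ∨ T))
  step 1: ¬T ∧ ¬(x1 ∨ T)
  step 2: F ∧ ¬(x1 ∨ T)

Answer: NO — after 2 steps the term is F ∧ ¬(x1 ∨ T), not yet normal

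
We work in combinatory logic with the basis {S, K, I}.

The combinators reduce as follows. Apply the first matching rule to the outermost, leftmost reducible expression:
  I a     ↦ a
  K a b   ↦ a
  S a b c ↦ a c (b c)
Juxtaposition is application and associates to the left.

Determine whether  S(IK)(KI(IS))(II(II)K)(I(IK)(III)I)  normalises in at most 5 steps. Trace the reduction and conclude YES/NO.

Answer: NO — after 5 steps the term is IIK(I(IK)(III)I), not yet normal

Reduction:
  start: S(IK)(KI(IS))(II(II)K)(I(IK)(III)I)
  →1  IK(II(II)K)(KI(IS)(II(II)K))(I(IK)(III)I)
  →2  K(II(II)K)(KI(IS)(II(II)K))(I(IK)(III)I)
  →3  II(II)K(I(IK)(III)I)
  →4  I(II)K(I(IK)(III)I)
  →5  IIK(I(IK)(III)I)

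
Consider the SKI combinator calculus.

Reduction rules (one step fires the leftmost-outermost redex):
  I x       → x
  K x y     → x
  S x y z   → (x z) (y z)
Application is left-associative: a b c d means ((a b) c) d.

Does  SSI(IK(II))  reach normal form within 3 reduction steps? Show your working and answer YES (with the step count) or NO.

Answer: NO — after 3 steps the term is S(KI)(I(IK(II))), not yet normal

Derivation:
  start: SSI(IK(II))
  step 1: S(IK(II))(I(IK(II)))
  step 2: S(K(II))(I(IK(II)))
  step 3: S(KI)(I(IK(II)))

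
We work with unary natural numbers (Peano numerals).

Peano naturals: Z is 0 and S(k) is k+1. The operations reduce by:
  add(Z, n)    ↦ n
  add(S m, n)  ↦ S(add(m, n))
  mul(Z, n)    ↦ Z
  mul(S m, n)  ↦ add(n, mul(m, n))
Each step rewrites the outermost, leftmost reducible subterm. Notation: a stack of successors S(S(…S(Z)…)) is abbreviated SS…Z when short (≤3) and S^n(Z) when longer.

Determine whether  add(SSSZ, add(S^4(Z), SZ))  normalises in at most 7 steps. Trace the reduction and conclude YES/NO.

  start: add(SSSZ, add(S^4(Z), SZ))
  →1  S(add(SSZ, add(S^4(Z), SZ)))
  →2  S(S(add(SZ, add(S^4(Z), SZ))))
  →3  S(S(S(add(Z, add(S^4(Z), SZ)))))
  →4  S(S(S(add(S^4(Z), SZ))))
  →5  S(S(S(S(add(SSSZ, SZ)))))
  →6  S(S(S(S(S(add(SSZ, SZ))))))
  →7  S(S(S(S(S(S(add(SZ, SZ)))))))

Answer: NO — after 7 steps the term is S(S(S(S(S(S(add(SZ, SZ))))))), not yet normal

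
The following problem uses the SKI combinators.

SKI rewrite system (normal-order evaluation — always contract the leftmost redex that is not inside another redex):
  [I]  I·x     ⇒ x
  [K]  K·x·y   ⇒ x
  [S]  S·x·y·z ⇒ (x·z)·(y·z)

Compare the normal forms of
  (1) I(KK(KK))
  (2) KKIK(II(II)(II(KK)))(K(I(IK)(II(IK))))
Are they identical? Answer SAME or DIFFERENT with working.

Answer: DIFFERENT — A ⇓ K, B ⇓ K(K(KK))

Working:
Term A:
  start: I(KK(KK))
  [1] KK(KK)
  [2] K

Term B:
  start: KKIK(II(II)(II(KK)))(K(I(IK)(II(IK))))
  [1] KK(II(II)(II(KK)))(K(I(IK)(II(IK))))
  [2] K(K(I(IK)(II(IK))))
  [3] K(K(IK(II(IK))))
  [4] K(K(K(II(IK))))
  [5] K(K(K(I(IK))))
  [6] K(K(K(IK)))
  [7] K(K(KK))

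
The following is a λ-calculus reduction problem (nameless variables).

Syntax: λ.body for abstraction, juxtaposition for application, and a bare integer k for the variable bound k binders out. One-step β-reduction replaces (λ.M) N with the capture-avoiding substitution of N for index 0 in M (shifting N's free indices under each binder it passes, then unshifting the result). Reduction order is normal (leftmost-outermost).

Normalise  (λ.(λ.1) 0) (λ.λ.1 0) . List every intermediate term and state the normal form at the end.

Answer: normal form = λ.λ.1 0  (in 2 steps)

Reduction:
  start: (λ.(λ.1) 0) (λ.λ.1 0)
  step 1: (λ.λ.λ.1 0) (λ.λ.1 0)
  step 2: λ.λ.1 0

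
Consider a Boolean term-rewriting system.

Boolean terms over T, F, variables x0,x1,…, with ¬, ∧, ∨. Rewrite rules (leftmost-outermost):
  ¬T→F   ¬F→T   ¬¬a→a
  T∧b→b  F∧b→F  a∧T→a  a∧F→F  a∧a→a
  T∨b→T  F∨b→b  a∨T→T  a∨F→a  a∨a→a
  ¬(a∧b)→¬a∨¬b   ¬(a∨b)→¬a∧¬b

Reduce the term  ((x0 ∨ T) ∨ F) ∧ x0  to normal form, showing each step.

Answer: normal form = x0  (in 3 steps)

Working:
  start: ((x0 ∨ T) ∨ F) ∧ x0
  step 1: (x0 ∨ T) ∧ x0
  step 2: T ∧ x0
  step 3: x0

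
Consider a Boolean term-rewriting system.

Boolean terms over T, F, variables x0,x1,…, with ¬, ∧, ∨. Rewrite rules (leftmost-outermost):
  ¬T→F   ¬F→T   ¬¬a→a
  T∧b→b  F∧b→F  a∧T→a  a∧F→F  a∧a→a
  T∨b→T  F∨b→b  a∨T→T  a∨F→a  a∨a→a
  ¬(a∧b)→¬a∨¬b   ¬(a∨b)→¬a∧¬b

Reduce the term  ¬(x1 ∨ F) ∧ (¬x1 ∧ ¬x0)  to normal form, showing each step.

  start: ¬(x1 ∨ F) ∧ (¬x1 ∧ ¬x0)
  →1  (¬x1 ∧ ¬F) ∧ (¬x1 ∧ ¬x0)
  →2  (¬x1 ∧ T) ∧ (¬x1 ∧ ¬x0)
  →3  ¬x1 ∧ (¬x1 ∧ ¬x0)

Answer: normal form = ¬x1 ∧ (¬x1 ∧ ¬x0)  (in 3 steps)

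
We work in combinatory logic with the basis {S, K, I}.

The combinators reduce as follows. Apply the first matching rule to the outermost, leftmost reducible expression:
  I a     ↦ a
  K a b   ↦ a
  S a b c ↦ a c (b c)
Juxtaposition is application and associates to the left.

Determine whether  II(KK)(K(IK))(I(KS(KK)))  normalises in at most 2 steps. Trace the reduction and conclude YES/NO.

Answer: NO — after 2 steps the term is KK(K(IK))(I(KS(KK))), not yet normal

Reduction:
  start: II(KK)(K(IK))(I(KS(KK)))
  step 1: I(KK)(K(IK))(I(KS(KK)))
  step 2: KK(K(IK))(I(KS(KK)))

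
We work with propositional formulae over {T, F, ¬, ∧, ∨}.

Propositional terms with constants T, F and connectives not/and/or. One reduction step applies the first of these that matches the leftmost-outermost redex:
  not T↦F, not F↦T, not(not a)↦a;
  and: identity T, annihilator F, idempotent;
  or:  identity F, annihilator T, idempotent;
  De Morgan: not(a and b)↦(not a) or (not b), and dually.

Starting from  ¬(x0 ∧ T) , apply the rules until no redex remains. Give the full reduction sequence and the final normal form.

Answer: normal form = ¬x0  (in 3 steps)

Reduction:
  start: ¬(x0 ∧ T)
  [1] ¬x0 ∨ ¬T
  [2] ¬x0 ∨ F
  [3] ¬x0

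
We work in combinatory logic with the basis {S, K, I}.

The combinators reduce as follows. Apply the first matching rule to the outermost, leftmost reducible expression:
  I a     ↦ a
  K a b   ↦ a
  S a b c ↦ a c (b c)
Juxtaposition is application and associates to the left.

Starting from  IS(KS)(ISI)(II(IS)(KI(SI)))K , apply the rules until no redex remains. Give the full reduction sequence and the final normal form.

  start: IS(KS)(ISI)(II(IS)(KI(SI)))K
  [1] S(KS)(ISI)(II(IS)(KI(SI)))K
  [2] KS(II(IS)(KI(SI)))(ISI(II(IS)(KI(SI))))K
  [3] S(ISI(II(IS)(KI(SI))))K
  [4] S(SI(II(IS)(KI(SI))))K
  [5] S(SI(I(IS)(KI(SI))))K
  [6] S(SI(IS(KI(SI))))K
  [7] S(SI(S(KI(SI))))K
  [8] S(SI(SI))K

Answer: normal form = S(SI(SI))K  (in 8 steps)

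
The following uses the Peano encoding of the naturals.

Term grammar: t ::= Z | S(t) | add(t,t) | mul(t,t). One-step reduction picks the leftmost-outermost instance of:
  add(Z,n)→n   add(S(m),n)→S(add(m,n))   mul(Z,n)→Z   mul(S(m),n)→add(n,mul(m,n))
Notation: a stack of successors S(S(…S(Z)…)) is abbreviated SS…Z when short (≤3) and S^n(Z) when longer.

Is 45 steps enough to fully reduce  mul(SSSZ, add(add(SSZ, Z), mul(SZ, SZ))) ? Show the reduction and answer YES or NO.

Answer: NO — after 45 steps the term is S(S(S(S(S(S(S(S(S(mul(Z, add(add(SSZ, Z), mul(SZ, SZ)))))))))))), not yet normal

Derivation:
  start: mul(SSSZ, add(add(SSZ, Z), mul(SZ, SZ)))
  step 1: add(add(add(SSZ, Z), mul(SZ, SZ)), mul(SSZ, add(add(SSZ, Z), mul(SZ, SZ))))
  step 2: add(add(S(add(SZ, Z)), mul(SZ, SZ)), mul(SSZ, add(add(SSZ, Z), mul(SZ, SZ))))
  step 3: add(S(add(add(SZ, Z), mul(SZ, SZ))), mul(SSZ, add(add(SSZ, Z), mul(SZ, SZ))))
  step 4: S(add(add(add(SZ, Z), mul(SZ, SZ)), mul(SSZ, add(add(SSZ, Z), mul(SZ, SZ)))))
  step 5: S(add(add(S(add(Z, Z)), mul(SZ, SZ)), mul(SSZ, add(add(SSZ, Z), mul(SZ, SZ)))))
  step 6: S(add(S(add(add(Z, Z), mul(SZ, SZ))), mul(SSZ, add(add(SSZ, Z), mul(SZ, SZ)))))
  step 7: S(S(add(add(add(Z, Z), mul(SZ, SZ)), mul(SSZ, add(add(SSZ, Z), mul(SZ, SZ))))))
  step 8: S(S(add(add(Z, mul(SZ, SZ)), mul(SSZ, add(add(SSZ, Z), mul(SZ, SZ))))))
  step 9: S(S(add(mul(SZ, SZ), mul(SSZ, add(add(SSZ, Z), mul(SZ, SZ))))))
  step 10: S(S(add(add(SZ, mul(Z, SZ)), mul(SSZ, add(add(SSZ, Z), mul(SZ, SZ))))))
  step 11: S(S(add(S(add(Z, mul(Z, SZ))), mul(SSZ, add(add(SSZ, Z), mul(SZ, SZ))))))
  step 12: S(S(S(add(add(Z, mul(Z, SZ)), mul(SSZ, add(add(SSZ, Z), mul(SZ, SZ)))))))
  step 13: S(S(S(add(mul(Z, SZ), mul(SSZ, add(add(SSZ, Z), mul(SZ, SZ)))))))
  step 14: S(S(S(add(Z, mul(SSZ, add(add(SSZ, Z), mul(SZ, SZ)))))))
  step 15: S(S(S(mul(SSZ, add(add(SSZ, Z), mul(SZ, SZ))))))
  step 16: S(S(S(add(add(add(SSZ, Z), mul(SZ, SZ)), mul(SZ, add(add(SSZ, Z), mul(SZ, SZ)))))))
  step 17: S(S(S(add(add(S(add(SZ, Z)), mul(SZ, SZ)), mul(SZ, add(add(SSZ, Z), mul(SZ, SZ)))))))
  step 18: S(S(S(add(S(add(add(SZ, Z), mul(SZ, SZ))), mul(SZ, add(add(SSZ, Z), mul(SZ, SZ)))))))
  step 19: S(S(S(S(add(add(add(SZ, Z), mul(SZ, SZ)), mul(SZ, add(add(SSZ, Z), mul(SZ, SZ))))))))
  step 20: S(S(S(S(add(add(S(add(Z, Z)), mul(SZ, SZ)), mul(SZ, add(add(SSZ, Z), mul(SZ, SZ))))))))
  step 21: S(S(S(S(add(S(add(add(Z, Z), mul(SZ, SZ))), mul(SZ, add(add(SSZ, Z), mul(SZ, SZ))))))))
  step 22: S(S(S(S(S(add(add(add(Z, Z), mul(SZ, SZ)), mul(SZ, add(add(SSZ, Z), mul(SZ, SZ)))))))))
  step 23: S(S(S(S(S(add(add(Z, mul(SZ, SZ)), mul(SZ, add(add(SSZ, Z), mul(SZ, SZ)))))))))
  step 24: S(S(S(S(S(add(mul(SZ, SZ), mul(SZ, add(add(SSZ, Z), mul(SZ, SZ)))))))))
  step 25: S(S(S(S(S(add(add(SZ, mul(Z, SZ)), mul(SZ, add(add(SSZ, Z), mul(SZ, SZ)))))))))
  step 26: S(S(S(S(S(add(S(add(Z, mul(Z, SZ))), mul(SZ, add(add(SSZ, Z), mul(SZ, SZ)))))))))
  step 27: S(S(S(S(S(S(add(add(Z, mul(Z, SZ)), mul(SZ, add(add(SSZ, Z), mul(SZ, SZ))))))))))
  step 28: S(S(S(S(S(S(add(mul(Z, SZ), mul(SZ, add(add(SSZ, Z), mul(SZ, SZ))))))))))
  step 29: S(S(S(S(S(S(add(Z, mul(SZ, add(add(SSZ, Z), mul(SZ, SZ))))))))))
  step 30: S(S(S(S(S(S(mul(SZ, add(add(SSZ, Z), mul(SZ, SZ)))))))))
  step 31: S(S(S(S(S(S(add(add(add(SSZ, Z), mul(SZ, SZ)), mul(Z, add(add(SSZ, Z), mul(SZ, SZ))))))))))
  step 32: S(S(S(S(S(S(add(add(S(add(SZ, Z)), mul(SZ, SZ)), mul(Z, add(add(SSZ, Z), mul(SZ, SZ))))))))))
  step 33: S(S(S(S(S(S(add(S(add(add(SZ, Z), mul(SZ, SZ))), mul(Z, add(add(SSZ, Z), mul(SZ, SZ))))))))))
  step 34: S(S(S(S(S(S(S(add(add(add(SZ, Z), mul(SZ, SZ)), mul(Z, add(add(SSZ, Z), mul(SZ, SZ)))))))))))
  step 35: S(S(S(S(S(S(S(add(add(S(add(Z, Z)), mul(SZ, SZ)), mul(Z, add(add(SSZ, Z), mul(SZ, SZ)))))))))))
  step 36: S(S(S(S(S(S(S(add(S(add(add(Z, Z), mul(SZ, SZ))), mul(Z, add(add(SSZ, Z), mul(SZ, SZ)))))))))))
  step 37: S(S(S(S(S(S(S(S(add(add(add(Z, Z), mul(SZ, SZ)), mul(Z, add(add(SSZ, Z), mul(SZ, SZ))))))))))))
  step 38: S(S(S(S(S(S(S(S(add(add(Z, mul(SZ, SZ)), mul(Z, add(add(SSZ, Z), mul(SZ, SZ))))))))))))
  step 39: S(S(S(S(S(S(S(S(add(mul(SZ, SZ), mul(Z, add(add(SSZ, Z), mul(SZ, SZ))))))))))))
  step 40: S(S(S(S(S(S(S(S(add(add(SZ, mul(Z, SZ)), mul(Z, add(add(SSZ, Z), mul(SZ, SZ))))))))))))
  step 41: S(S(S(S(S(S(S(S(add(S(add(Z, mul(Z, SZ))), mul(Z, add(add(SSZ, Z), mul(SZ, SZ))))))))))))
  step 42: S(S(S(S(S(S(S(S(S(add(add(Z, mul(Z, SZ)), mul(Z, add(add(SSZ, Z), mul(SZ, SZ)))))))))))))
  step 43: S(S(S(S(S(S(S(S(S(add(mul(Z, SZ), mul(Z, add(add(SSZ, Z), mul(SZ, SZ)))))))))))))
  step 44: S(S(S(S(S(S(S(S(S(add(Z, mul(Z, add(add(SSZ, Z), mul(SZ, SZ)))))))))))))
  step 45: S(S(S(S(S(S(S(S(S(mul(Z, add(add(SSZ, Z), mul(SZ, SZ))))))))))))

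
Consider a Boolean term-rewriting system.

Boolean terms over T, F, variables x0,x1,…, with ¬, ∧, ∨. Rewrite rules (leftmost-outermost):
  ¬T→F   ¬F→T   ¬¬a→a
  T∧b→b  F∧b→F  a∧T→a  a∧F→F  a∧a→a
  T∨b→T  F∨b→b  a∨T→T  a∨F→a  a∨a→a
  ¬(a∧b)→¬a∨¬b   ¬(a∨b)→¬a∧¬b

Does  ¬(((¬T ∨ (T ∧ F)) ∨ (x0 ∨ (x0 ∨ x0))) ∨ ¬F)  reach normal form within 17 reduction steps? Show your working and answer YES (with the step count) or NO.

  start: ¬(((¬T ∨ (T ∧ F)) ∨ (x0 ∨ (x0 ∨ x0))) ∨ ¬F)
  [1] ¬((¬T ∨ (T ∧ F)) ∨ (x0 ∨ (x0 ∨ x0))) ∧ ¬¬F
  [2] (¬(¬T ∨ (T ∧ F)) ∧ ¬(x0 ∨ (x0 ∨ x0))) ∧ ¬¬F
  [3] ((¬¬T ∧ ¬(T ∧ F)) ∧ ¬(x0 ∨ (x0 ∨ x0))) ∧ ¬¬F
  [4] ((T ∧ ¬(T ∧ F)) ∧ ¬(x0 ∨ (x0 ∨ x0))) ∧ ¬¬F
  [5] (¬(T ∧ F) ∧ ¬(x0 ∨ (x0 ∨ x0))) ∧ ¬¬F
  [6] ((¬T ∨ ¬F) ∧ ¬(x0 ∨ (x0 ∨ x0))) ∧ ¬¬F
  [7] ((F ∨ ¬F) ∧ ¬(x0 ∨ (x0 ∨ x0))) ∧ ¬¬F
  [8] (¬F ∧ ¬(x0 ∨ (x0 ∨ x0))) ∧ ¬¬F
  [9] (T ∧ ¬(x0 ∨ (x0 ∨ x0))) ∧ ¬¬F
  [10] ¬(x0 ∨ (x0 ∨ x0)) ∧ ¬¬F
  [11] (¬x0 ∧ ¬(x0 ∨ x0)) ∧ ¬¬F
  [12] (¬x0 ∧ (¬x0 ∧ ¬x0)) ∧ ¬¬F
  [13] (¬x0 ∧ ¬x0) ∧ ¬¬F
  [14] ¬x0 ∧ ¬¬F
  [15] ¬x0 ∧ F
  [16] F

Answer: YES — reaches normal form F in 16 ≤ 17 steps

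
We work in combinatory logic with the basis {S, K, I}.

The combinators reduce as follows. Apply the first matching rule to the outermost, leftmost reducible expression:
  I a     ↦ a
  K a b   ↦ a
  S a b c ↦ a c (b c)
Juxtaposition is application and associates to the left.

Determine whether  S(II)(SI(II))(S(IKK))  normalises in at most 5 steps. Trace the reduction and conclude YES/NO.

Answer: NO — after 5 steps the term is S(KK)(I(S(IKK))(II(S(IKK)))), not yet normal

Derivation:
  start: S(II)(SI(II))(S(IKK))
  step 1: II(S(IKK))(SI(II)(S(IKK)))
  step 2: I(S(IKK))(SI(II)(S(IKK)))
  step 3: S(IKK)(SI(II)(S(IKK)))
  step 4: S(KK)(SI(II)(S(IKK)))
  step 5: S(KK)(I(S(IKK))(II(S(IKK))))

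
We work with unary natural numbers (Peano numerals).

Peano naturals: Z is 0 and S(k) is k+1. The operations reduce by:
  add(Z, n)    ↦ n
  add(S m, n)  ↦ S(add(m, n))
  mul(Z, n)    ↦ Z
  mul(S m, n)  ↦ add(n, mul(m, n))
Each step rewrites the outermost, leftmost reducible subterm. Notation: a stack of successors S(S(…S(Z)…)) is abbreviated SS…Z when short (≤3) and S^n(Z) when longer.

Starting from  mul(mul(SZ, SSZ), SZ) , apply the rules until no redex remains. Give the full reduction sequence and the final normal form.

Answer: normal form = SSZ  (in 12 steps)

Derivation:
  start: mul(mul(SZ, SSZ), SZ)
  step 1: mul(add(SSZ, mul(Z, SSZ)), SZ)
  step 2: mul(S(add(SZ, mul(Z, SSZ))), SZ)
  step 3: add(SZ, mul(add(SZ, mul(Z, SSZ)), SZ))
  step 4: S(add(Z, mul(add(SZ, mul(Z, SSZ)), SZ)))
  step 5: S(mul(add(SZ, mul(Z, SSZ)), SZ))
  step 6: S(mul(S(add(Z, mul(Z, SSZ))), SZ))
  step 7: S(add(SZ, mul(add(Z, mul(Z, SSZ)), SZ)))
  step 8: S(S(add(Z, mul(add(Z, mul(Z, SSZ)), SZ))))
  step 9: S(S(mul(add(Z, mul(Z, SSZ)), SZ)))
  step 10: S(S(mul(mul(Z, SSZ), SZ)))
  step 11: S(S(mul(Z, SZ)))
  step 12: SSZ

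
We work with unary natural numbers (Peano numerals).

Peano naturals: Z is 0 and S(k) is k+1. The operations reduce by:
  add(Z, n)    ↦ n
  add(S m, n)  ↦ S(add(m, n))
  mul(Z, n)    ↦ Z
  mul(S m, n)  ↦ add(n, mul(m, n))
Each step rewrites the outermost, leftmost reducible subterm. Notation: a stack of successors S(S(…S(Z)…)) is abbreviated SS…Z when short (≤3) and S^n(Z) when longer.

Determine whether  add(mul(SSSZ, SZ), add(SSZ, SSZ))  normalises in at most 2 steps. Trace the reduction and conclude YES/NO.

Answer: NO — after 2 steps the term is add(S(add(Z, mul(SSZ, SZ))), add(SSZ, SSZ)), not yet normal

Working:
  start: add(mul(SSSZ, SZ), add(SSZ, SSZ))
  step 1: add(add(SZ, mul(SSZ, SZ)), add(SSZ, SSZ))
  step 2: add(S(add(Z, mul(SSZ, SZ))), add(SSZ, SSZ))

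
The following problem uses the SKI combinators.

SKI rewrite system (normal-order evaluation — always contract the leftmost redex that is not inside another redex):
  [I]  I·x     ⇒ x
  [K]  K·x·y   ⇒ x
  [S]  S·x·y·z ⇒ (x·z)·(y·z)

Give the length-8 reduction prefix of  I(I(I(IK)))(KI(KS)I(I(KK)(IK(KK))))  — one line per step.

  start: I(I(I(IK)))(KI(KS)I(I(KK)(IK(KK))))
  step 1: I(I(IK))(KI(KS)I(I(KK)(IK(KK))))
  step 2: I(IK)(KI(KS)I(I(KK)(IK(KK))))
  step 3: IK(KI(KS)I(I(KK)(IK(KK))))
  step 4: K(KI(KS)I(I(KK)(IK(KK))))
  step 5: K(II(I(KK)(IK(KK))))
  step 6: K(I(I(KK)(IK(KK))))
  step 7: K(I(KK)(IK(KK)))
  step 8: K(KK(IK(KK)))

Answer: after 8 steps: K(KK(IK(KK)))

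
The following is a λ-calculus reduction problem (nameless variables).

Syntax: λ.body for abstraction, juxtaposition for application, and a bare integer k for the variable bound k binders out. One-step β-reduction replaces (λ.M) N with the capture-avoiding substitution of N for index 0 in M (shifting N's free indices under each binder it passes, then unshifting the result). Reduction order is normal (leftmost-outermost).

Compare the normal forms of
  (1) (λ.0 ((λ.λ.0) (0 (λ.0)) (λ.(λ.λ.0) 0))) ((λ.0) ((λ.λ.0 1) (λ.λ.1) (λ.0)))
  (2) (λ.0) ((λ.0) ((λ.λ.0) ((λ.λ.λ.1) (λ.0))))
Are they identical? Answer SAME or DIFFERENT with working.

Answer: DIFFERENT — A ⇓ λ.λ.λ.0, B ⇓ λ.0

Working:
Term A:
  start: (λ.0 ((λ.λ.0) (0 (λ.0)) (λ.(λ.λ.0) 0))) ((λ.0) ((λ.λ.0 1) (λ.λ.1) (λ.0)))
  step 1: (λ.0) ((λ.λ.0 1) (λ.λ.1) (λ.0)) ((λ.λ.0) ((λ.0) ((λ.λ.0 1) (λ.λ.1) (λ.0)) (λ.0)) (λ.(λ.λ.0) 0))
  step 2: (λ.λ.0 1) (λ.λ.1) (λ.0) ((λ.λ.0) ((λ.0) ((λ.λ.0 1) (λ.λ.1) (λ.0)) (λ.0)) (λ.(λ.λ.0) 0))
  step 3: (λ.0 (λ.λ.1)) (λ.0) ((λ.λ.0) ((λ.0) ((λ.λ.0 1) (λ.λ.1) (λ.0)) (λ.0)) (λ.(λ.λ.0) 0))
  step 4: (λ.0) (λ.λ.1) ((λ.λ.0) ((λ.0) ((λ.λ.0 1) (λ.λ.1) (λ.0)) (λ.0)) (λ.(λ.λ.0) 0))
  step 5: (λ.λ.1) ((λ.λ.0) ((λ.0) ((λ.λ.0 1) (λ.λ.1) (λ.0)) (λ.0)) (λ.(λ.λ.0) 0))
  step 6: λ.(λ.λ.0) ((λ.0) ((λ.λ.0 1) (λ.λ.1) (λ.0)) (λ.0)) (λ.(λ.λ.0) 0)
  step 7: λ.(λ.0) (λ.(λ.λ.0) 0)
  step 8: λ.λ.(λ.λ.0) 0
  step 9: λ.λ.λ.0

Term B:
  start: (λ.0) ((λ.0) ((λ.λ.0) ((λ.λ.λ.1) (λ.0))))
  step 1: (λ.0) ((λ.λ.0) ((λ.λ.λ.1) (λ.0)))
  step 2: (λ.λ.0) ((λ.λ.λ.1) (λ.0))
  step 3: λ.0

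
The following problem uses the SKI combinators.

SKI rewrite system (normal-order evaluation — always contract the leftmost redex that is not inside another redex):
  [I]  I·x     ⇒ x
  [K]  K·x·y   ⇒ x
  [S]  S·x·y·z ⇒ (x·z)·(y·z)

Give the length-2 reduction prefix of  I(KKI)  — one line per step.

Answer: after 2 steps: K

Reduction:
  start: I(KKI)
  [1] KKI
  [2] K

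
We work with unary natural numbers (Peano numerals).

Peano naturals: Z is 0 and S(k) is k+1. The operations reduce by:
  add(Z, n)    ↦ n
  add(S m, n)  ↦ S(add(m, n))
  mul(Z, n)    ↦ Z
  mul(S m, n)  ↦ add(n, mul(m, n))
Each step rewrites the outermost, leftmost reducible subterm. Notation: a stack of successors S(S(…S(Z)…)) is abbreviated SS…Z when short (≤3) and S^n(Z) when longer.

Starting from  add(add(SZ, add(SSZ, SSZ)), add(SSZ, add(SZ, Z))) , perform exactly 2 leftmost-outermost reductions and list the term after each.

Answer: after 2 steps: S(add(add(Z, add(SSZ, SSZ)), add(SSZ, add(SZ, Z))))

Derivation:
  start: add(add(SZ, add(SSZ, SSZ)), add(SSZ, add(SZ, Z)))
  →1  add(S(add(Z, add(SSZ, SSZ))), add(SSZ, add(SZ, Z)))
  →2  S(add(add(Z, add(SSZ, SSZ)), add(SSZ, add(SZ, Z))))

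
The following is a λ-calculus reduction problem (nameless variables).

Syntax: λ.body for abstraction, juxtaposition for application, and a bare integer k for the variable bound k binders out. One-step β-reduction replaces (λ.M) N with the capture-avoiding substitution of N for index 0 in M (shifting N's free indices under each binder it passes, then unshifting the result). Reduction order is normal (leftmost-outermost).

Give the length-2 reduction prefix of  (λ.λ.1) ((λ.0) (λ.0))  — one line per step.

Answer: after 2 steps: λ.λ.0

Working:
  start: (λ.λ.1) ((λ.0) (λ.0))
  →1  λ.(λ.0) (λ.0)
  →2  λ.λ.0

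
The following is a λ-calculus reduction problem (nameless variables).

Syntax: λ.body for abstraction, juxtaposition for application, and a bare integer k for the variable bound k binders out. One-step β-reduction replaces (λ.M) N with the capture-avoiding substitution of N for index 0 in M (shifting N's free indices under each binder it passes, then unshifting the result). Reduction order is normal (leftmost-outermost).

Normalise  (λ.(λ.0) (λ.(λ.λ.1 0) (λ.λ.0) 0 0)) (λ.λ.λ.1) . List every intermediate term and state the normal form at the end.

  start: (λ.(λ.0) (λ.(λ.λ.1 0) (λ.λ.0) 0 0)) (λ.λ.λ.1)
  →1  (λ.0) (λ.(λ.λ.1 0) (λ.λ.0) 0 0)
  →2  λ.(λ.λ.1 0) (λ.λ.0) 0 0
  →3  λ.(λ.(λ.λ.0) 0) 0 0
  →4  λ.(λ.λ.0) 0 0
  →5  λ.(λ.0) 0
  →6  λ.0

Answer: normal form = λ.0  (in 6 steps)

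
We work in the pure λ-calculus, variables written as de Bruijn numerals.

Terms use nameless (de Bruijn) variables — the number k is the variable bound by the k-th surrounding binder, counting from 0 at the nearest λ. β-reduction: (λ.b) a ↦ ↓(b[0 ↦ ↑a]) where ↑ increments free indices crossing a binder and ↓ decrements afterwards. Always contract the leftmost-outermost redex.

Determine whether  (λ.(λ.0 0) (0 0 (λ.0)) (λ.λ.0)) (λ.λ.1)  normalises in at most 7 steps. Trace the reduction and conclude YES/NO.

Answer: NO — after 7 steps the term is (λ.λ.λ.1) (λ.0), not yet normal

Reduction:
  start: (λ.(λ.0 0) (0 0 (λ.0)) (λ.λ.0)) (λ.λ.1)
  [1] (λ.0 0) ((λ.λ.1) (λ.λ.1) (λ.0)) (λ.λ.0)
  [2] (λ.λ.1) (λ.λ.1) (λ.0) ((λ.λ.1) (λ.λ.1) (λ.0)) (λ.λ.0)
  [3] (λ.λ.λ.1) (λ.0) ((λ.λ.1) (λ.λ.1) (λ.0)) (λ.λ.0)
  [4] (λ.λ.1) ((λ.λ.1) (λ.λ.1) (λ.0)) (λ.λ.0)
  [5] (λ.(λ.λ.1) (λ.λ.1) (λ.0)) (λ.λ.0)
  [6] (λ.λ.1) (λ.λ.1) (λ.0)
  [7] (λ.λ.λ.1) (λ.0)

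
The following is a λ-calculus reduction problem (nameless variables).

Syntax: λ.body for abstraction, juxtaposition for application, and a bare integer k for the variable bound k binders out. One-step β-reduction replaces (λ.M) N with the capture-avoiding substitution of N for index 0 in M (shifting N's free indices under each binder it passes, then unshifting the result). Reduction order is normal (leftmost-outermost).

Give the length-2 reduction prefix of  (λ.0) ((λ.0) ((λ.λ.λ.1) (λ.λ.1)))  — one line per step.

  start: (λ.0) ((λ.0) ((λ.λ.λ.1) (λ.λ.1)))
  [1] (λ.0) ((λ.λ.λ.1) (λ.λ.1))
  [2] (λ.λ.λ.1) (λ.λ.1)

Answer: after 2 steps: (λ.λ.λ.1) (λ.λ.1)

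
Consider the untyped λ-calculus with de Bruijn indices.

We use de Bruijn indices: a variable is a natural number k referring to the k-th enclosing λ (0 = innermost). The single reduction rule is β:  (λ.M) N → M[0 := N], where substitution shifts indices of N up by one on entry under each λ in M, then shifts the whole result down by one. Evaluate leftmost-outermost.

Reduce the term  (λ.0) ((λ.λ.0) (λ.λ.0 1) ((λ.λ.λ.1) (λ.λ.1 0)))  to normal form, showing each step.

  start: (λ.0) ((λ.λ.0) (λ.λ.0 1) ((λ.λ.λ.1) (λ.λ.1 0)))
  →1  (λ.λ.0) (λ.λ.0 1) ((λ.λ.λ.1) (λ.λ.1 0))
  →2  (λ.0) ((λ.λ.λ.1) (λ.λ.1 0))
  →3  (λ.λ.λ.1) (λ.λ.1 0)
  →4  λ.λ.1

Answer: normal form = λ.λ.1  (in 4 steps)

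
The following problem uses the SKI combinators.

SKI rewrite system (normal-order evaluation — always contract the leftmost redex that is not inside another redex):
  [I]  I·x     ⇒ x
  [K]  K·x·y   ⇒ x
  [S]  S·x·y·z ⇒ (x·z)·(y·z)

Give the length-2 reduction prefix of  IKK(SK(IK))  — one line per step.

  start: IKK(SK(IK))
  step 1: KK(SK(IK))
  step 2: K

Answer: after 2 steps: K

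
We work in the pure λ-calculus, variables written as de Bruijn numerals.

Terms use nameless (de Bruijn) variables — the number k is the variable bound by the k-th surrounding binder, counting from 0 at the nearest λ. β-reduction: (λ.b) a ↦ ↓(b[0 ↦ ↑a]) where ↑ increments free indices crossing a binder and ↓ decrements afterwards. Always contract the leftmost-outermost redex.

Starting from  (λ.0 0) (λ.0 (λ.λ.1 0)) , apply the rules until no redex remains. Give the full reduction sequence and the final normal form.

Answer: normal form = λ.λ.1 0  (in 5 steps)

Working:
  start: (λ.0 0) (λ.0 (λ.λ.1 0))
  [1] (λ.0 (λ.λ.1 0)) (λ.0 (λ.λ.1 0))
  [2] (λ.0 (λ.λ.1 0)) (λ.λ.1 0)
  [3] (λ.λ.1 0) (λ.λ.1 0)
  [4] λ.(λ.λ.1 0) 0
  [5] λ.λ.1 0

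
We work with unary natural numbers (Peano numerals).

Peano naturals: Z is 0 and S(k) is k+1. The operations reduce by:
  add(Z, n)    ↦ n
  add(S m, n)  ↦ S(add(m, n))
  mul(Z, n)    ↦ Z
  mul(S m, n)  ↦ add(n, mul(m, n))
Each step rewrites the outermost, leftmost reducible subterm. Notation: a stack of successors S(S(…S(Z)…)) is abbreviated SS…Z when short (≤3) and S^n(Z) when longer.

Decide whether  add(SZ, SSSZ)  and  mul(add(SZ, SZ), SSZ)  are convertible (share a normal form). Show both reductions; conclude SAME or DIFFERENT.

Term A:
  start: add(SZ, SSSZ)
  →1  S(add(Z, SSSZ))
  →2  S^4(Z)

Term B:
  start: mul(add(SZ, SZ), SSZ)
  →1  mul(S(add(Z, SZ)), SSZ)
  →2  add(SSZ, mul(add(Z, SZ), SSZ))
  →3  S(add(SZ, mul(add(Z, SZ), SSZ)))
  →4  S(S(add(Z, mul(add(Z, SZ), SSZ))))
  →5  S(S(mul(add(Z, SZ), SSZ)))
  →6  S(S(mul(SZ, SSZ)))
  →7  S(S(add(SSZ, mul(Z, SSZ))))
  →8  S(S(S(add(SZ, mul(Z, SSZ)))))
  →9  S(S(S(S(add(Z, mul(Z, SSZ))))))
  →10  S(S(S(S(mul(Z, SSZ)))))
  →11  S^4(Z)

Answer: SAME — A ⇓ S^4(Z), B ⇓ S^4(Z)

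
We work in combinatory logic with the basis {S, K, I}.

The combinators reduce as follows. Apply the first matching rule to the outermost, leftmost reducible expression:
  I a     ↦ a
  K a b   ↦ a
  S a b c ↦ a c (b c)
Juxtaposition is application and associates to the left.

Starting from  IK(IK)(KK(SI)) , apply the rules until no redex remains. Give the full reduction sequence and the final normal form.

  start: IK(IK)(KK(SI))
  [1] K(IK)(KK(SI))
  [2] IK
  [3] K

Answer: normal form = K  (in 3 steps)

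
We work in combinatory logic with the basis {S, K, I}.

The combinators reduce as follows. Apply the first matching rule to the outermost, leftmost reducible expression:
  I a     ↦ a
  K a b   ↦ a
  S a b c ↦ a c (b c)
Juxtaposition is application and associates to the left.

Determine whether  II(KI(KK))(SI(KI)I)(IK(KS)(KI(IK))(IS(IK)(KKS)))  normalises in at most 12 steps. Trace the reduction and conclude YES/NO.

Answer: YES — reaches normal form S in 12 ≤ 12 steps

Derivation:
  start: II(KI(KK))(SI(KI)I)(IK(KS)(KI(IK))(IS(IK)(KKS)))
  [1] I(KI(KK))(SI(KI)I)(IK(KS)(KI(IK))(IS(IK)(KKS)))
  [2] KI(KK)(SI(KI)I)(IK(KS)(KI(IK))(IS(IK)(KKS)))
  [3] I(SI(KI)I)(IK(KS)(KI(IK))(IS(IK)(KKS)))
  [4] SI(KI)I(IK(KS)(KI(IK))(IS(IK)(KKS)))
  [5] II(KII)(IK(KS)(KI(IK))(IS(IK)(KKS)))
  [6] I(KII)(IK(KS)(KI(IK))(IS(IK)(KKS)))
  [7] KII(IK(KS)(KI(IK))(IS(IK)(KKS)))
  [8] I(IK(KS)(KI(IK))(IS(IK)(KKS)))
  [9] IK(KS)(KI(IK))(IS(IK)(KKS))
  [10] K(KS)(KI(IK))(IS(IK)(KKS))
  [11] KS(IS(IK)(KKS))
  [12] S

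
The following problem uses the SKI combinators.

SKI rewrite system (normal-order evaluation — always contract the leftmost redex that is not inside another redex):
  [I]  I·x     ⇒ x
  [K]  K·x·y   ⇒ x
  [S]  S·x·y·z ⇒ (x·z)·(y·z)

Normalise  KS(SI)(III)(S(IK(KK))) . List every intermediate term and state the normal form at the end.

Answer: normal form = SI(S(K(KK)))  (in 4 steps)

Derivation:
  start: KS(SI)(III)(S(IK(KK)))
  →1  S(III)(S(IK(KK)))
  →2  S(II)(S(IK(KK)))
  →3  SI(S(IK(KK)))
  →4  SI(S(K(KK)))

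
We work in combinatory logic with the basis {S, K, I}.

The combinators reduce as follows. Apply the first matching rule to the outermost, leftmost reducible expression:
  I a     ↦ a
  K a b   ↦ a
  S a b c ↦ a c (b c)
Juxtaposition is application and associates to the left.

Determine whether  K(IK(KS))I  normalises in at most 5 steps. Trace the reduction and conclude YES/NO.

  start: K(IK(KS))I
  step 1: IK(KS)
  step 2: K(KS)

Answer: YES — reaches normal form K(KS) in 2 ≤ 5 steps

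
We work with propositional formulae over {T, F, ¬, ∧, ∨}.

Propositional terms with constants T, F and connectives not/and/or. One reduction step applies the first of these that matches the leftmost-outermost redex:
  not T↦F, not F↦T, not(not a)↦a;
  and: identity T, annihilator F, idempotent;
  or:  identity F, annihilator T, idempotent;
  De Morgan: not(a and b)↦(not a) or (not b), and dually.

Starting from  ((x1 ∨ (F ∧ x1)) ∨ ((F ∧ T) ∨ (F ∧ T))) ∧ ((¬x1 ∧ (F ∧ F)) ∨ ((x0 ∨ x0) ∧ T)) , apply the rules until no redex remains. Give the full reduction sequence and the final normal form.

  start: ((x1 ∨ (F ∧ x1)) ∨ ((F ∧ T) ∨ (F ∧ T))) ∧ ((¬x1 ∧ (F ∧ F)) ∨ ((x0 ∨ x0) ∧ T))
  step 1: ((x1 ∨ F) ∨ ((F ∧ T) ∨ (F ∧ T))) ∧ ((¬x1 ∧ (F ∧ F)) ∨ ((x0 ∨ x0) ∧ T))
  step 2: (x1 ∨ ((F ∧ T) ∨ (F ∧ T))) ∧ ((¬x1 ∧ (F ∧ F)) ∨ ((x0 ∨ x0) ∧ T))
  step 3: (x1 ∨ (F ∧ T)) ∧ ((¬x1 ∧ (F ∧ F)) ∨ ((x0 ∨ x0) ∧ T))
  step 4: (x1 ∨ F) ∧ ((¬x1 ∧ (F ∧ F)) ∨ ((x0 ∨ x0) ∧ T))
  step 5: x1 ∧ ((¬x1 ∧ (F ∧ F)) ∨ ((x0 ∨ x0) ∧ T))
  step 6: x1 ∧ ((¬x1 ∧ F) ∨ ((x0 ∨ x0) ∧ T))
  step 7: x1 ∧ (F ∨ ((x0 ∨ x0) ∧ T))
  step 8: x1 ∧ ((x0 ∨ x0) ∧ T)
  step 9: x1 ∧ (x0 ∨ x0)
  step 10: x1 ∧ x0

Answer: normal form = x1 ∧ x0  (in 10 steps)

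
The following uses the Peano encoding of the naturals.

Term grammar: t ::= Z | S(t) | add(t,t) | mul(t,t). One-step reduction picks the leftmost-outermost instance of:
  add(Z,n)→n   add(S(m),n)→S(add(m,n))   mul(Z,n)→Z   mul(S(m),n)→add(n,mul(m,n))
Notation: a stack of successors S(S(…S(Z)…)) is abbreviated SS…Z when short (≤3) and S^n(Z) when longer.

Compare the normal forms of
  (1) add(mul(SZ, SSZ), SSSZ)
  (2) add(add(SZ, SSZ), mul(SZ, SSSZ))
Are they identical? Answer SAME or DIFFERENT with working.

Answer: DIFFERENT — A ⇓ S^5(Z), B ⇓ S^6(Z)

Working:
Term A:
  start: add(mul(SZ, SSZ), SSSZ)
  [1] add(add(SSZ, mul(Z, SSZ)), SSSZ)
  [2] add(S(add(SZ, mul(Z, SSZ))), SSSZ)
  [3] S(add(add(SZ, mul(Z, SSZ)), SSSZ))
  [4] S(add(S(add(Z, mul(Z, SSZ))), SSSZ))
  [5] S(S(add(add(Z, mul(Z, SSZ)), SSSZ)))
  [6] S(S(add(mul(Z, SSZ), SSSZ)))
  [7] S(S(add(Z, SSSZ)))
  [8] S^5(Z)

Term B:
  start: add(add(SZ, SSZ), mul(SZ, SSSZ))
  [1] add(S(add(Z, SSZ)), mul(SZ, SSSZ))
  [2] S(add(add(Z, SSZ), mul(SZ, SSSZ)))
  [3] S(add(SSZ, mul(SZ, SSSZ)))
  [4] S(S(add(SZ, mul(SZ, SSSZ))))
  [5] S(S(S(add(Z, mul(SZ, SSSZ)))))
  [6] S(S(S(mul(SZ, SSSZ))))
  [7] S(S(S(add(SSSZ, mul(Z, SSSZ)))))
  [8] S(S(S(S(add(SSZ, mul(Z, SSSZ))))))
  [9] S(S(S(S(S(add(SZ, mul(Z, SSSZ)))))))
  [10] S(S(S(S(S(S(add(Z, mul(Z, SSSZ))))))))
  [11] S(S(S(S(S(S(mul(Z, SSSZ)))))))
  [12] S^6(Z)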